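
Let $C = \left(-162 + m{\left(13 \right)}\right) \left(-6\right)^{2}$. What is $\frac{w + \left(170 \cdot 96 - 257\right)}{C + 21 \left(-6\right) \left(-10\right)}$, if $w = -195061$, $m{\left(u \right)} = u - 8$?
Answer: $\frac{29833}{732} \approx 40.755$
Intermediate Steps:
$m{\left(u \right)} = -8 + u$
$C = -5652$ ($C = \left(-162 + \left(-8 + 13\right)\right) \left(-6\right)^{2} = \left(-162 + 5\right) 36 = \left(-157\right) 36 = -5652$)
$\frac{w + \left(170 \cdot 96 - 257\right)}{C + 21 \left(-6\right) \left(-10\right)} = \frac{-195061 + \left(170 \cdot 96 - 257\right)}{-5652 + 21 \left(-6\right) \left(-10\right)} = \frac{-195061 + \left(16320 - 257\right)}{-5652 - -1260} = \frac{-195061 + 16063}{-5652 + 1260} = - \frac{178998}{-4392} = \left(-178998\right) \left(- \frac{1}{4392}\right) = \frac{29833}{732}$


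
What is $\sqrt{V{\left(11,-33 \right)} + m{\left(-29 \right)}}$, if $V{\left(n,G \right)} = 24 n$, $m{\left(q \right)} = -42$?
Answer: $\sqrt{222} \approx 14.9$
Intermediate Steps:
$\sqrt{V{\left(11,-33 \right)} + m{\left(-29 \right)}} = \sqrt{24 \cdot 11 - 42} = \sqrt{264 - 42} = \sqrt{222}$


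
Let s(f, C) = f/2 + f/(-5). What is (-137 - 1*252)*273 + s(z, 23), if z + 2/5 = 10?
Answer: -2654853/25 ≈ -1.0619e+5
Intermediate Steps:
z = 48/5 (z = -2/5 + 10 = 48/5 ≈ 9.6000)
s(f, C) = 3*f/10 (s(f, C) = f*(1/2) + f*(-1/5) = f/2 - f/5 = 3*f/10)
(-137 - 1*252)*273 + s(z, 23) = (-137 - 1*252)*273 + (3/10)*(48/5) = (-137 - 252)*273 + 72/25 = -389*273 + 72/25 = -106197 + 72/25 = -2654853/25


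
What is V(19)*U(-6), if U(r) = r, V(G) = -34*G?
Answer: 3876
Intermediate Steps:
V(19)*U(-6) = -34*19*(-6) = -646*(-6) = 3876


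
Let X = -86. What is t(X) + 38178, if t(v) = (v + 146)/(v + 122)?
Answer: 114539/3 ≈ 38180.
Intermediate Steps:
t(v) = (146 + v)/(122 + v)
t(X) + 38178 = (146 - 86)/(122 - 86) + 38178 = 60/36 + 38178 = (1/36)*60 + 38178 = 5/3 + 38178 = 114539/3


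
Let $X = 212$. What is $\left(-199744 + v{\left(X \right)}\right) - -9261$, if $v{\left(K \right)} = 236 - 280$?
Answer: $-190527$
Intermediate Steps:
$v{\left(K \right)} = -44$
$\left(-199744 + v{\left(X \right)}\right) - -9261 = \left(-199744 - 44\right) - -9261 = -199788 + 9261 = -190527$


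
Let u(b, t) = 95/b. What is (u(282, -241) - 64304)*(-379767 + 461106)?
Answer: -491657191529/94 ≈ -5.2304e+9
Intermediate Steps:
(u(282, -241) - 64304)*(-379767 + 461106) = (95/282 - 64304)*(-379767 + 461106) = (95*(1/282) - 64304)*81339 = (95/282 - 64304)*81339 = -18133633/282*81339 = -491657191529/94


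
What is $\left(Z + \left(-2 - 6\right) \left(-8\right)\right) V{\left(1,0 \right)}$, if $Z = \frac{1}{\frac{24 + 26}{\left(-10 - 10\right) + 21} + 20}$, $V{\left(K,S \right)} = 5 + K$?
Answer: $\frac{13443}{35} \approx 384.09$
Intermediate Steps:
$Z = \frac{1}{70}$ ($Z = \frac{1}{\frac{50}{\left(-10 - 10\right) + 21} + 20} = \frac{1}{\frac{50}{-20 + 21} + 20} = \frac{1}{\frac{50}{1} + 20} = \frac{1}{50 \cdot 1 + 20} = \frac{1}{50 + 20} = \frac{1}{70} \approx 0.014286$)
$\left(Z + \left(-2 - 6\right) \left(-8\right)\right) V{\left(1,0 \right)} = \left(\frac{1}{70} + \left(-2 - 6\right) \left(-8\right)\right) \left(5 + 1\right) = \left(\frac{1}{70} + \left(-2 - 6\right) \left(-8\right)\right) 6 = \left(\frac{1}{70} - -64\right) 6 = \left(\frac{1}{70} + 64\right) 6 = \frac{4481}{70} \cdot 6 = \frac{13443}{35}$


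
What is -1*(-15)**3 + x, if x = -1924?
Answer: 1451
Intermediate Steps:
-1*(-15)**3 + x = -1*(-15)**3 - 1924 = -1*(-3375) - 1924 = 3375 - 1924 = 1451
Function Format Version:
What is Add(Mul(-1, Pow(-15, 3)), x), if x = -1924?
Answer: 1451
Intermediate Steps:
Add(Mul(-1, Pow(-15, 3)), x) = Add(Mul(-1, Pow(-15, 3)), -1924) = Add(Mul(-1, -3375), -1924) = Add(3375, -1924) = 1451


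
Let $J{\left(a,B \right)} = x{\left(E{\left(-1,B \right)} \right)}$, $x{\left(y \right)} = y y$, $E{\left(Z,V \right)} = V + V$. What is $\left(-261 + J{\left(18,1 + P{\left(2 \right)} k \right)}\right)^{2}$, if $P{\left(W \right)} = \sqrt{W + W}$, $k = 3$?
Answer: $4225$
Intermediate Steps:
$E{\left(Z,V \right)} = 2 V$
$P{\left(W \right)} = \sqrt{2} \sqrt{W}$ ($P{\left(W \right)} = \sqrt{2 W} = \sqrt{2} \sqrt{W}$)
$x{\left(y \right)} = y^{2}$
$J{\left(a,B \right)} = 4 B^{2}$ ($J{\left(a,B \right)} = \left(2 B\right)^{2} = 4 B^{2}$)
$\left(-261 + J{\left(18,1 + P{\left(2 \right)} k \right)}\right)^{2} = \left(-261 + 4 \left(1 + \sqrt{2} \sqrt{2} \cdot 3\right)^{2}\right)^{2} = \left(-261 + 4 \left(1 + 2 \cdot 3\right)^{2}\right)^{2} = \left(-261 + 4 \left(1 + 6\right)^{2}\right)^{2} = \left(-261 + 4 \cdot 7^{2}\right)^{2} = \left(-261 + 4 \cdot 49\right)^{2} = \left(-261 + 196\right)^{2} = \left(-65\right)^{2} = 4225$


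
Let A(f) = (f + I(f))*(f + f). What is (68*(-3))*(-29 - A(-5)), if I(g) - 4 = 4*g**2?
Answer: -196044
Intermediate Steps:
I(g) = 4 + 4*g**2
A(f) = 2*f*(4 + f + 4*f**2) (A(f) = (f + (4 + 4*f**2))*(f + f) = (4 + f + 4*f**2)*(2*f) = 2*f*(4 + f + 4*f**2))
(68*(-3))*(-29 - A(-5)) = (68*(-3))*(-29 - 2*(-5)*(4 - 5 + 4*(-5)**2)) = -204*(-29 - 2*(-5)*(4 - 5 + 4*25)) = -204*(-29 - 2*(-5)*(4 - 5 + 100)) = -204*(-29 - 2*(-5)*99) = -204*(-29 - 1*(-990)) = -204*(-29 + 990) = -204*961 = -196044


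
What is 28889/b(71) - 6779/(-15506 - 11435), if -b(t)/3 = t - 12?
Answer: -777098666/4768557 ≈ -162.96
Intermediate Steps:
b(t) = 36 - 3*t (b(t) = -3*(t - 12) = -3*(-12 + t) = 36 - 3*t)
28889/b(71) - 6779/(-15506 - 11435) = 28889/(36 - 3*71) - 6779/(-15506 - 11435) = 28889/(36 - 213) - 6779/(-26941) = 28889/(-177) - 6779*(-1/26941) = 28889*(-1/177) + 6779/26941 = -28889/177 + 6779/26941 = -777098666/4768557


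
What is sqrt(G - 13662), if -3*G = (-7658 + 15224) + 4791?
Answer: I*sqrt(17781) ≈ 133.35*I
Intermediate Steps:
G = -4119 (G = -((-7658 + 15224) + 4791)/3 = -(7566 + 4791)/3 = -1/3*12357 = -4119)
sqrt(G - 13662) = sqrt(-4119 - 13662) = sqrt(-17781) = I*sqrt(17781)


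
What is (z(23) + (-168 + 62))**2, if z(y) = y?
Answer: 6889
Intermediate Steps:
(z(23) + (-168 + 62))**2 = (23 + (-168 + 62))**2 = (23 - 106)**2 = (-83)**2 = 6889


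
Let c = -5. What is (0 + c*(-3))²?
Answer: 225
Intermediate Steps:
(0 + c*(-3))² = (0 - 5*(-3))² = (0 + 15)² = 15² = 225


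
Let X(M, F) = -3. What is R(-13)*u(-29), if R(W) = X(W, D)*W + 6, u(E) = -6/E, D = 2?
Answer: 270/29 ≈ 9.3103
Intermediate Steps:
R(W) = 6 - 3*W (R(W) = -3*W + 6 = 6 - 3*W)
R(-13)*u(-29) = (6 - 3*(-13))*(-6/(-29)) = (6 + 39)*(-6*(-1/29)) = 45*(6/29) = 270/29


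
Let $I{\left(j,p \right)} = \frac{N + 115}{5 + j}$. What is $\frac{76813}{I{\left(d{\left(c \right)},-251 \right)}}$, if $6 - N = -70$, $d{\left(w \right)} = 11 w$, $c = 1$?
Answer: $\frac{1229008}{191} \approx 6434.6$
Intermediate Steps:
$N = 76$ ($N = 6 - -70 = 6 + 70 = 76$)
$I{\left(j,p \right)} = \frac{191}{5 + j}$ ($I{\left(j,p \right)} = \frac{76 + 115}{5 + j} = \frac{191}{5 + j}$)
$\frac{76813}{I{\left(d{\left(c \right)},-251 \right)}} = \frac{76813}{191 \frac{1}{5 + 11 \cdot 1}} = \frac{76813}{191 \frac{1}{5 + 11}} = \frac{76813}{191 \cdot \frac{1}{16}} = \frac{76813}{\frac{191}{16}} = 76813 \cdot \frac{16}{191} = \frac{1229008}{191}$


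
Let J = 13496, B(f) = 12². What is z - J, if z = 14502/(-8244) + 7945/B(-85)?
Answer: -443282699/32976 ≈ -13443.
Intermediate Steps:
B(f) = 144
z = 1761397/32976 (z = 14502/(-8244) + 7945/144 = 14502*(-1/8244) + 7945*(1/144) = -2417/1374 + 7945/144 = 1761397/32976 ≈ 53.414)
z - J = 1761397/32976 - 1*13496 = 1761397/32976 - 13496 = -443282699/32976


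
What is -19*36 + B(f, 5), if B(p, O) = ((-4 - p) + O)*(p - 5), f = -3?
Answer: -716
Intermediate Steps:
B(p, O) = (-5 + p)*(-4 + O - p) (B(p, O) = (-4 + O - p)*(-5 + p) = (-5 + p)*(-4 + O - p))
-19*36 + B(f, 5) = -19*36 + (20 - 3 - 1*(-3)**2 - 5*5 + 5*(-3)) = -684 + (20 - 3 - 1*9 - 25 - 15) = -684 + (20 - 3 - 9 - 25 - 15) = -684 - 32 = -716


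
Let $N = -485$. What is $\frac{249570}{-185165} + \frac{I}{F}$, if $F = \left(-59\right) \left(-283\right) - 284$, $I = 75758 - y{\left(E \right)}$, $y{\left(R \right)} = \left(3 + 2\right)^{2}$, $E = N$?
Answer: $\frac{1985381707}{607822629} \approx 3.2664$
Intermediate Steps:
$E = -485$
$y{\left(R \right)} = 25$ ($y{\left(R \right)} = 5^{2} = 25$)
$I = 75733$ ($I = 75758 - 25 = 75733$)
$F = 16413$ ($F = 16697 - 284 = 16413$)
$\frac{249570}{-185165} + \frac{I}{F} = \frac{249570}{-185165} + \frac{75733}{16413} = 249570 \left(- \frac{1}{185165}\right) + 75733 \cdot \frac{1}{16413} = - \frac{49914}{37033} + \frac{75733}{16413} = \frac{1985381707}{607822629}$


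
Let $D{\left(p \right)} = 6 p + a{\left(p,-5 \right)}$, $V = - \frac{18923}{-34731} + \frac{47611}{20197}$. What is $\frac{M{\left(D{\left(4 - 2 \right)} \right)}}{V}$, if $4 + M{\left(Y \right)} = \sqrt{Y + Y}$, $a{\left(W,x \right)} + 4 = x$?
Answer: $- \frac{701462007}{508941368} + \frac{701462007 \sqrt{6}}{2035765472} \approx -0.53426$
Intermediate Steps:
$a{\left(W,x \right)} = -4 + x$
$V = \frac{2035765472}{701462007}$ ($V = \left(-18923\right) \left(- \frac{1}{34731}\right) + 47611 \cdot \frac{1}{20197} = \frac{18923}{34731} + \frac{47611}{20197} = \frac{2035765472}{701462007} \approx 2.9022$)
$D{\left(p \right)} = -9 + 6 p$ ($D{\left(p \right)} = 6 p - 9 = -9 + 6 p$)
$M{\left(Y \right)} = -4 + \sqrt{2} \sqrt{Y}$ ($M{\left(Y \right)} = -4 + \sqrt{Y + Y} = -4 + \sqrt{2 Y} = -4 + \sqrt{2} \sqrt{Y}$)
$\frac{M{\left(D{\left(4 - 2 \right)} \right)}}{V} = \frac{-4 + \sqrt{2} \sqrt{-9 + 6 \left(4 - 2\right)}}{\frac{2035765472}{701462007}} = \left(-4 + \sqrt{2} \sqrt{-9 + 6 \cdot 2}\right) \frac{701462007}{2035765472} = \left(-4 + \sqrt{2} \sqrt{-9 + 12}\right) \frac{701462007}{2035765472} = \left(-4 + \sqrt{2} \sqrt{3}\right) \frac{701462007}{2035765472} = \left(-4 + \sqrt{6}\right) \frac{701462007}{2035765472} = - \frac{701462007}{508941368} + \frac{701462007 \sqrt{6}}{2035765472}$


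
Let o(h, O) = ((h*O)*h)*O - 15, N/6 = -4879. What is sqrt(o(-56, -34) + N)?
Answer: sqrt(3595927) ≈ 1896.3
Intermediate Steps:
N = -29274 (N = 6*(-4879) = -29274)
o(h, O) = -15 + O**2*h**2 (o(h, O) = ((O*h)*h)*O - 15 = (O*h**2)*O - 15 = O**2*h**2 - 15 = -15 + O**2*h**2)
sqrt(o(-56, -34) + N) = sqrt((-15 + (-34)**2*(-56)**2) - 29274) = sqrt((-15 + 1156*3136) - 29274) = sqrt((-15 + 3625216) - 29274) = sqrt(3625201 - 29274) = sqrt(3595927)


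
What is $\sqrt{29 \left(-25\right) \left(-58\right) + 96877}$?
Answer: $\sqrt{138927} \approx 372.73$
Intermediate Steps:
$\sqrt{29 \left(-25\right) \left(-58\right) + 96877} = \sqrt{\left(-725\right) \left(-58\right) + 96877} = \sqrt{42050 + 96877} = \sqrt{138927}$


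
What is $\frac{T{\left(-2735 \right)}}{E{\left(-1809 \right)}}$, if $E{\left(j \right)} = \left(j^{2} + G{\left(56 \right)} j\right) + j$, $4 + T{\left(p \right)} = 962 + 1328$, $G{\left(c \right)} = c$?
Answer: $\frac{127}{176076} \approx 0.00072128$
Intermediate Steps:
$T{\left(p \right)} = 2286$ ($T{\left(p \right)} = -4 + \left(962 + 1328\right) = -4 + 2290 = 2286$)
$E{\left(j \right)} = j^{2} + 57 j$ ($E{\left(j \right)} = \left(j^{2} + 56 j\right) + j = j^{2} + 57 j$)
$\frac{T{\left(-2735 \right)}}{E{\left(-1809 \right)}} = \frac{2286}{\left(-1809\right) \left(57 - 1809\right)} = \frac{2286}{\left(-1809\right) \left(-1752\right)} = \frac{2286}{3169368} = 2286 \cdot \frac{1}{3169368} = \frac{127}{176076}$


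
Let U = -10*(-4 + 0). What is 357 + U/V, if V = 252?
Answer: 22501/63 ≈ 357.16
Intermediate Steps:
U = 40 (U = -10*(-4) = 40)
357 + U/V = 357 + 40/252 = 357 + (1/252)*40 = 357 + 10/63 = 22501/63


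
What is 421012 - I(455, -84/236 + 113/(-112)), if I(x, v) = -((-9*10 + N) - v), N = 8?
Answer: 2781514459/6608 ≈ 4.2093e+5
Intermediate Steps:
I(x, v) = 82 + v (I(x, v) = -((-9*10 + 8) - v) = -((-90 + 8) - v) = -(-82 - v) = 82 + v)
421012 - I(455, -84/236 + 113/(-112)) = 421012 - (82 + (-84/236 + 113/(-112))) = 421012 - (82 + (-84*1/236 + 113*(-1/112))) = 421012 - (82 + (-21/59 - 113/112)) = 421012 - (82 - 9019/6608) = 421012 - 1*532837/6608 = 421012 - 532837/6608 = 2781514459/6608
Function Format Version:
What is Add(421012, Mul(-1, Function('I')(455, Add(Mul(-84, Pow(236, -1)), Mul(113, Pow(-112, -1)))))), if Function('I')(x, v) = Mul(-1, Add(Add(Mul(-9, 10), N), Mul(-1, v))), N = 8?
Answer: Rational(2781514459, 6608) ≈ 4.2093e+5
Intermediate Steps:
Function('I')(x, v) = Add(82, v) (Function('I')(x, v) = Mul(-1, Add(Add(Mul(-9, 10), 8), Mul(-1, v))) = Mul(-1, Add(Add(-90, 8), Mul(-1, v))) = Mul(-1, Add(-82, Mul(-1, v))) = Add(82, v))
Add(421012, Mul(-1, Function('I')(455, Add(Mul(-84, Pow(236, -1)), Mul(113, Pow(-112, -1)))))) = Add(421012, Mul(-1, Add(82, Add(Mul(-84, Pow(236, -1)), Mul(113, Pow(-112, -1)))))) = Add(421012, Mul(-1, Add(82, Add(Mul(-84, Rational(1, 236)), Mul(113, Rational(-1, 112)))))) = Add(421012, Mul(-1, Add(82, Add(Rational(-21, 59), Rational(-113, 112))))) = Add(421012, Mul(-1, Add(82, Rational(-9019, 6608)))) = Add(421012, Mul(-1, Rational(532837, 6608))) = Add(421012, Rational(-532837, 6608)) = Rational(2781514459, 6608)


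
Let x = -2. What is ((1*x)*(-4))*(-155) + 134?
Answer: -1106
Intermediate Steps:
((1*x)*(-4))*(-155) + 134 = ((1*(-2))*(-4))*(-155) + 134 = -2*(-4)*(-155) + 134 = 8*(-155) + 134 = -1240 + 134 = -1106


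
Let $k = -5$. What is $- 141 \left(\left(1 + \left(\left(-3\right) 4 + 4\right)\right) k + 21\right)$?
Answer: $-7896$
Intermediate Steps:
$- 141 \left(\left(1 + \left(\left(-3\right) 4 + 4\right)\right) k + 21\right) = - 141 \left(\left(1 + \left(\left(-3\right) 4 + 4\right)\right) \left(-5\right) + 21\right) = - 141 \left(\left(1 + \left(-12 + 4\right)\right) \left(-5\right) + 21\right) = - 141 \left(\left(1 - 8\right) \left(-5\right) + 21\right) = - 141 \left(\left(-7\right) \left(-5\right) + 21\right) = - 141 \left(35 + 21\right) = \left(-141\right) 56 = -7896$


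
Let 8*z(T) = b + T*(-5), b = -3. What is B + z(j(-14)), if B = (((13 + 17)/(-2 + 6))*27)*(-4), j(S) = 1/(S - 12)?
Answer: -168553/208 ≈ -810.35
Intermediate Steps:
j(S) = 1/(-12 + S)
z(T) = -3/8 - 5*T/8 (z(T) = (-3 + T*(-5))/8 = (-3 - 5*T)/8 = -3/8 - 5*T/8)
B = -810 (B = ((30/4)*27)*(-4) = ((30*(¼))*27)*(-4) = ((15/2)*27)*(-4) = (405/2)*(-4) = -810)
B + z(j(-14)) = -810 + (-3/8 - 5/(8*(-12 - 14))) = -810 + (-3/8 - 5/8/(-26)) = -810 + (-3/8 - 5/8*(-1/26)) = -810 + (-3/8 + 5/208) = -810 - 73/208 = -168553/208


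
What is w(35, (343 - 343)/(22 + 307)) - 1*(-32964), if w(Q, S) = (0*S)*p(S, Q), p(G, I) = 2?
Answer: 32964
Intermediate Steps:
w(Q, S) = 0 (w(Q, S) = (0*S)*2 = 0*2 = 0)
w(35, (343 - 343)/(22 + 307)) - 1*(-32964) = 0 - 1*(-32964) = 0 + 32964 = 32964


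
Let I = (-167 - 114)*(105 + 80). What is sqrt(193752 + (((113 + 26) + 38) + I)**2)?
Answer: 2*sqrt(671065654) ≈ 51810.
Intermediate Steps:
I = -51985 (I = -281*185 = -51985)
sqrt(193752 + (((113 + 26) + 38) + I)**2) = sqrt(193752 + (((113 + 26) + 38) - 51985)**2) = sqrt(193752 + ((139 + 38) - 51985)**2) = sqrt(193752 + (177 - 51985)**2) = sqrt(193752 + (-51808)**2) = sqrt(193752 + 2684068864) = sqrt(2684262616) = 2*sqrt(671065654)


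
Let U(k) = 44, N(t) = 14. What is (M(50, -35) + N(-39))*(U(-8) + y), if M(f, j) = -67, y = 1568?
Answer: -85436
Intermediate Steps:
(M(50, -35) + N(-39))*(U(-8) + y) = (-67 + 14)*(44 + 1568) = -53*1612 = -85436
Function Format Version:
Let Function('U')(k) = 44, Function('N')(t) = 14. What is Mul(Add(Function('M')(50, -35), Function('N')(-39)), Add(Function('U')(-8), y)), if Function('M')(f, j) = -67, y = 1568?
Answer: -85436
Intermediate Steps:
Mul(Add(Function('M')(50, -35), Function('N')(-39)), Add(Function('U')(-8), y)) = Mul(Add(-67, 14), Add(44, 1568)) = Mul(-53, 1612) = -85436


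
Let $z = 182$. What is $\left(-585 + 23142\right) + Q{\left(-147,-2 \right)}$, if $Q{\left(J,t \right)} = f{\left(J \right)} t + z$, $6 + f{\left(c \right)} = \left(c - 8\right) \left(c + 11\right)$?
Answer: $-19409$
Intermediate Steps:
$f{\left(c \right)} = -6 + \left(-8 + c\right) \left(11 + c\right)$ ($f{\left(c \right)} = -6 + \left(c - 8\right) \left(c + 11\right) = -6 + \left(-8 + c\right) \left(11 + c\right)$)
$Q{\left(J,t \right)} = 182 + t \left(-94 + J^{2} + 3 J\right)$ ($Q{\left(J,t \right)} = \left(-94 + J^{2} + 3 J\right) t + 182 = t \left(-94 + J^{2} + 3 J\right) + 182 = 182 + t \left(-94 + J^{2} + 3 J\right)$)
$\left(-585 + 23142\right) + Q{\left(-147,-2 \right)} = \left(-585 + 23142\right) + \left(182 - 2 \left(-94 + \left(-147\right)^{2} + 3 \left(-147\right)\right)\right) = 22557 + \left(182 - 2 \left(-94 + 21609 - 441\right)\right) = 22557 + \left(182 - 42148\right) = 22557 - 41966 = -19409$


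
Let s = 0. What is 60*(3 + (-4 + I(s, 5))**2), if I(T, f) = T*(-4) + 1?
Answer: 720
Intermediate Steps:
I(T, f) = 1 - 4*T (I(T, f) = -4*T + 1 = 1 - 4*T)
60*(3 + (-4 + I(s, 5))**2) = 60*(3 + (-4 + (1 - 4*0))**2) = 60*(3 + (-4 + (1 + 0))**2) = 60*(3 + (-4 + 1)**2) = 60*(3 + (-3)**2) = 60*(3 + 9) = 60*12 = 720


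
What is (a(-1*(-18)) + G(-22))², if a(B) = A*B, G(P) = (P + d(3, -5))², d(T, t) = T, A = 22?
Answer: 573049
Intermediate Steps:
G(P) = (3 + P)² (G(P) = (P + 3)² = (3 + P)²)
a(B) = 22*B
(a(-1*(-18)) + G(-22))² = (22*(-1*(-18)) + (3 - 22)²)² = (22*18 + (-19)²)² = (396 + 361)² = 757² = 573049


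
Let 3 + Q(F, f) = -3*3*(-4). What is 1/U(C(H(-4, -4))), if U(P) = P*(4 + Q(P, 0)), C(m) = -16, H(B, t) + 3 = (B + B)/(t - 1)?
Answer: -1/592 ≈ -0.0016892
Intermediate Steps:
Q(F, f) = 33 (Q(F, f) = -3 - 3*3*(-4) = -3 - 9*(-4) = -3 + 36 = 33)
H(B, t) = -3 + 2*B/(-1 + t) (H(B, t) = -3 + (B + B)/(t - 1) = -3 + (2*B)/(-1 + t) = -3 + 2*B/(-1 + t))
U(P) = 37*P (U(P) = P*(4 + 33) = P*37 = 37*P)
1/U(C(H(-4, -4))) = 1/(37*(-16)) = 1/(-592) = -1/592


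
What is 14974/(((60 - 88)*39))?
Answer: -7487/546 ≈ -13.712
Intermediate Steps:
14974/(((60 - 88)*39)) = 14974/((-28*39)) = 14974/(-1092) = 14974*(-1/1092) = -7487/546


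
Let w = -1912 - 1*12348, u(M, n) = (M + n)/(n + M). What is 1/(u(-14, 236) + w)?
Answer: -1/14259 ≈ -7.0131e-5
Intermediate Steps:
u(M, n) = 1 (u(M, n) = (M + n)/(M + n) = 1)
w = -14260 (w = -1912 - 12348 = -14260)
1/(u(-14, 236) + w) = 1/(1 - 14260) = 1/(-14259) = -1/14259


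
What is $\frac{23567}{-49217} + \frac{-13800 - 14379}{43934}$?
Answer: $- \frac{2422278421}{2162299678} \approx -1.1202$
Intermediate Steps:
$\frac{23567}{-49217} + \frac{-13800 - 14379}{43934} = 23567 \left(- \frac{1}{49217}\right) - \frac{28179}{43934} = - \frac{23567}{49217} - \frac{28179}{43934} = - \frac{2422278421}{2162299678}$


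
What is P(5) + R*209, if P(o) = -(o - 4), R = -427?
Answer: -89244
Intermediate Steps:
P(o) = 4 - o (P(o) = -(-4 + o) = 4 - o)
P(5) + R*209 = (4 - 1*5) - 427*209 = (4 - 5) - 89243 = -1 - 89243 = -89244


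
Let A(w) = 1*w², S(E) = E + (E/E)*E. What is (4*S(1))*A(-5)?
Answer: 200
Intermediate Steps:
S(E) = 2*E (S(E) = E + 1*E = E + E = 2*E)
A(w) = w²
(4*S(1))*A(-5) = (4*(2*1))*(-5)² = (4*2)*25 = 8*25 = 200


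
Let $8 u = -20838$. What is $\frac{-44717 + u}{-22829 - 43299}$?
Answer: $\frac{189287}{264512} \approx 0.71561$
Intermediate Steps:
$u = - \frac{10419}{4}$ ($u = \frac{1}{8} \left(-20838\right) = - \frac{10419}{4} \approx -2604.8$)
$\frac{-44717 + u}{-22829 - 43299} = \frac{-44717 - \frac{10419}{4}}{-22829 - 43299} = - \frac{189287}{4 \left(-66128\right)} = \left(- \frac{189287}{4}\right) \left(- \frac{1}{66128}\right) = \frac{189287}{264512}$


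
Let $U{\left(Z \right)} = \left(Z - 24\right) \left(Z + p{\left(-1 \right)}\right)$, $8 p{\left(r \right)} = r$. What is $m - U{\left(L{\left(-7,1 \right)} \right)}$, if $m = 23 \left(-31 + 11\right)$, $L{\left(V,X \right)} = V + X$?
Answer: $- \frac{2575}{4} \approx -643.75$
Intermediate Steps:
$p{\left(r \right)} = \frac{r}{8}$
$m = -460$ ($m = 23 \left(-20\right) = -460$)
$U{\left(Z \right)} = \left(-24 + Z\right) \left(- \frac{1}{8} + Z\right)$ ($U{\left(Z \right)} = \left(Z - 24\right) \left(Z + \frac{1}{8} \left(-1\right)\right) = \left(-24 + Z\right) \left(Z - \frac{1}{8}\right) = \left(-24 + Z\right) \left(- \frac{1}{8} + Z\right)$)
$m - U{\left(L{\left(-7,1 \right)} \right)} = -460 - \left(3 + \left(-7 + 1\right)^{2} - \frac{193 \left(-7 + 1\right)}{8}\right) = -460 - \left(3 + \left(-6\right)^{2} - - \frac{579}{4}\right) = -460 - \left(3 + 36 + \frac{579}{4}\right) = -460 - \frac{735}{4} = - \frac{2575}{4}$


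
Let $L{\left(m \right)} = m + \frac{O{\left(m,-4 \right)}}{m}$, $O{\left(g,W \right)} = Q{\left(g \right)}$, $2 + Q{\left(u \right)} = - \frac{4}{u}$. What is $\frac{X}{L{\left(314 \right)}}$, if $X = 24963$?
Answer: $\frac{205104329}{2579876} \approx 79.502$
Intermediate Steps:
$Q{\left(u \right)} = -2 - \frac{4}{u}$
$O{\left(g,W \right)} = -2 - \frac{4}{g}$
$L{\left(m \right)} = m + \frac{-2 - \frac{4}{m}}{m}$
$\frac{X}{L{\left(314 \right)}} = \frac{24963}{314 - \frac{4}{98596} - \frac{2}{314}} = \frac{24963}{314 - \frac{1}{24649} - \frac{1}{157}} = \frac{24963}{\frac{7739628}{24649}} = 24963 \cdot \frac{24649}{7739628} = \frac{205104329}{2579876}$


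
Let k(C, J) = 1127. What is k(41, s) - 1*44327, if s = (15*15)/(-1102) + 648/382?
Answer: -43200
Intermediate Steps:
s = 314073/210482 (s = 225*(-1/1102) + 648*(1/382) = -225/1102 + 324/191 = 314073/210482 ≈ 1.4922)
k(41, s) - 1*44327 = 1127 - 1*44327 = 1127 - 44327 = -43200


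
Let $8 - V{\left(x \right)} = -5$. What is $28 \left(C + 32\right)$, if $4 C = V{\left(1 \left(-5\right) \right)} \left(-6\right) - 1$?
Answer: $343$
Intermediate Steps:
$V{\left(x \right)} = 13$ ($V{\left(x \right)} = 8 - -5 = 8 + 5 = 13$)
$C = - \frac{79}{4}$ ($C = \frac{13 \left(-6\right) - 1}{4} = \frac{-78 - 1}{4} = \frac{1}{4} \left(-79\right) = - \frac{79}{4} \approx -19.75$)
$28 \left(C + 32\right) = 28 \left(- \frac{79}{4} + 32\right) = 28 \cdot \frac{49}{4} = 343$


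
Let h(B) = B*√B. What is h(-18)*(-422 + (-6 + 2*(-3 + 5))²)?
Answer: 22572*I*√2 ≈ 31922.0*I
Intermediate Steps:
h(B) = B^(3/2)
h(-18)*(-422 + (-6 + 2*(-3 + 5))²) = (-18)^(3/2)*(-422 + (-6 + 2*(-3 + 5))²) = (-54*I*√2)*(-422 + (-6 + 2*2)²) = (-54*I*√2)*(-422 + (-6 + 4)²) = (-54*I*√2)*(-422 + (-2)²) = (-54*I*√2)*(-422 + 4) = -54*I*√2*(-418) = 22572*I*√2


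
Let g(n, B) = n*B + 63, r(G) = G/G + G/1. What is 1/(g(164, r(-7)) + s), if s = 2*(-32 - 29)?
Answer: -1/1043 ≈ -0.00095877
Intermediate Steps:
r(G) = 1 + G (r(G) = 1 + G*1 = 1 + G)
g(n, B) = 63 + B*n (g(n, B) = B*n + 63 = 63 + B*n)
s = -122 (s = 2*(-61) = -122)
1/(g(164, r(-7)) + s) = 1/((63 + (1 - 7)*164) - 122) = 1/((63 - 6*164) - 122) = 1/((63 - 984) - 122) = 1/(-921 - 122) = 1/(-1043) = -1/1043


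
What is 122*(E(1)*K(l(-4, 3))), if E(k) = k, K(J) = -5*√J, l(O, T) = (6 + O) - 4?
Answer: -610*I*√2 ≈ -862.67*I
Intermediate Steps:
l(O, T) = 2 + O
122*(E(1)*K(l(-4, 3))) = 122*(1*(-5*√(2 - 4))) = 122*(1*(-5*I*√2)) = 122*(-5*I*√2) = -610*I*√2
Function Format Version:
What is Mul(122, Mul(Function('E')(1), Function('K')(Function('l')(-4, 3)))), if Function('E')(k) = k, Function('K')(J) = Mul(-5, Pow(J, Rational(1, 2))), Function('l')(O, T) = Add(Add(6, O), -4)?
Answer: Mul(-610, I, Pow(2, Rational(1, 2))) ≈ Mul(-862.67, I)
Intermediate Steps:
Function('l')(O, T) = Add(2, O)
Mul(122, Mul(Function('E')(1), Function('K')(Function('l')(-4, 3)))) = Mul(122, Mul(1, Mul(-5, Pow(Add(2, -4), Rational(1, 2))))) = Mul(122, Mul(1, Mul(-5, Pow(-2, Rational(1, 2))))) = Mul(122, Mul(1, Mul(-5, Mul(I, Pow(2, Rational(1, 2)))))) = Mul(122, Mul(1, Mul(-5, I, Pow(2, Rational(1, 2))))) = Mul(122, Mul(-5, I, Pow(2, Rational(1, 2)))) = Mul(-610, I, Pow(2, Rational(1, 2)))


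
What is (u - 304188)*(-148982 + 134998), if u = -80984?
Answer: 5386245248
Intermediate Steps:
(u - 304188)*(-148982 + 134998) = (-80984 - 304188)*(-148982 + 134998) = -385172*(-13984) = 5386245248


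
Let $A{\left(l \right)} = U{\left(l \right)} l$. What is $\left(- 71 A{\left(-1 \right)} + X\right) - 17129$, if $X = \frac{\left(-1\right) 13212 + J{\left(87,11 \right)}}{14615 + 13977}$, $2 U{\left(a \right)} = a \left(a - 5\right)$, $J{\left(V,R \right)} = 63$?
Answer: $- \frac{483675421}{28592} \approx -16916.0$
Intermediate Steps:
$U{\left(a \right)} = \frac{a \left(-5 + a\right)}{2}$ ($U{\left(a \right)} = \frac{a \left(a - 5\right)}{2} = \frac{a \left(-5 + a\right)}{2}$)
$A{\left(l \right)} = \frac{l^{2} \left(-5 + l\right)}{2}$ ($A{\left(l \right)} = \frac{l \left(-5 + l\right)}{2} l = \frac{l^{2} \left(-5 + l\right)}{2}$)
$X = - \frac{13149}{28592}$ ($X = \frac{\left(-1\right) 13212 + 63}{14615 + 13977} = \frac{-13212 + 63}{28592} = \left(-13149\right) \frac{1}{28592} = - \frac{13149}{28592} \approx -0.45988$)
$\left(- 71 A{\left(-1 \right)} + X\right) - 17129 = \left(- 71 \frac{\left(-1\right)^{2} \left(-5 - 1\right)}{2} - \frac{13149}{28592}\right) - 17129 = \left(- 71 \cdot \frac{1}{2} \cdot 1 \left(-6\right) - \frac{13149}{28592}\right) - 17129 = \left(\left(-71\right) \left(-3\right) - \frac{13149}{28592}\right) - 17129 = \left(213 - \frac{13149}{28592}\right) - 17129 = \frac{6076947}{28592} - 17129 = - \frac{483675421}{28592}$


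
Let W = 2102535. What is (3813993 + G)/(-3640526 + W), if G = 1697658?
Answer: -5511651/1537991 ≈ -3.5837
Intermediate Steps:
(3813993 + G)/(-3640526 + W) = (3813993 + 1697658)/(-3640526 + 2102535) = 5511651/(-1537991) = 5511651*(-1/1537991) = -5511651/1537991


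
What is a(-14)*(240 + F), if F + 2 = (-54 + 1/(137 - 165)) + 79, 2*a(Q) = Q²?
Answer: 51541/2 ≈ 25771.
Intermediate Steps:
a(Q) = Q²/2
F = 643/28 (F = -2 + ((-54 + 1/(137 - 165)) + 79) = -2 + ((-54 + 1/(-28)) + 79) = -2 + ((-54 - 1/28) + 79) = -2 + (-1513/28 + 79) = -2 + 699/28 = 643/28 ≈ 22.964)
a(-14)*(240 + F) = ((½)*(-14)²)*(240 + 643/28) = ((½)*196)*(7363/28) = 98*(7363/28) = 51541/2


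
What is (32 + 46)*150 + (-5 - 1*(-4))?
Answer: 11699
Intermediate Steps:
(32 + 46)*150 + (-5 - 1*(-4)) = 78*150 + (-5 + 4) = 11700 - 1 = 11699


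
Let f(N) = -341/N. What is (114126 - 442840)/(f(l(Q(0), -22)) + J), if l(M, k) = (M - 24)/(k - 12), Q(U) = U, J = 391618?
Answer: -3944568/4693619 ≈ -0.84041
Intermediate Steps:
l(M, k) = (-24 + M)/(-12 + k)
(114126 - 442840)/(f(l(Q(0), -22)) + J) = (114126 - 442840)/(-341*(-12 - 22)/(-24 + 0) + 391618) = -328714/(-341/(-24/(-34)) + 391618) = -328714/(-341/((-1/34*(-24))) + 391618) = -328714/(-341/12/17 + 391618) = -328714/(-341*17/12 + 391618) = -328714/(-5797/12 + 391618) = -328714/4693619/12 = -328714*12/4693619 = -3944568/4693619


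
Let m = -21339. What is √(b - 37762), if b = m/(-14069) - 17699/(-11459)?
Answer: 3*I*√109042843438499284930/161216671 ≈ 194.32*I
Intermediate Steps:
b = 493530832/161216671 (b = -21339/(-14069) - 17699/(-11459) = -21339*(-1/14069) - 17699*(-1/11459) = 21339/14069 + 17699/11459 = 493530832/161216671 ≈ 3.0613)
√(b - 37762) = √(493530832/161216671 - 37762) = √(-6087370399470/161216671) = 3*I*√109042843438499284930/161216671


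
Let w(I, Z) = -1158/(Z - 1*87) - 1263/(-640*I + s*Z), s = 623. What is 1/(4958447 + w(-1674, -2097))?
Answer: 28521948/141424582770901 ≈ 2.0168e-7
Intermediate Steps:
w(I, Z) = -1263/(-640*I + 623*Z) - 1158/(-87 + Z) (w(I, Z) = -1158/(Z - 1*87) - 1263/(-640*I + 623*Z) = -1158/(Z - 87) - 1263/(-640*I + 623*Z) = -1158/(-87 + Z) - 1263/(-640*I + 623*Z) = -1263/(-640*I + 623*Z) - 1158/(-87 + Z))
1/(4958447 + w(-1674, -2097)) = 1/(4958447 + 3*(-36627 - 247040*(-1674) + 240899*(-2097))/(-55680*(-1674) - 623*(-2097)² + 54201*(-2097) + 640*(-1674)*(-2097))) = 1/(4958447 + 3*(-36627 + 413544960 - 505165203)/(93208320 - 623*4397409 - 113659497 + 2246641920)) = 1/(4958447 + 3*(-91656870)/(93208320 - 2739585807 - 113659497 + 2246641920)) = 1/(4958447 + 3*(-91656870)/(-513395064)) = 1/(4958447 + 3*(-1/513395064)*(-91656870)) = 1/(4958447 + 15276145/28521948) = 1/(141424582770901/28521948) = 28521948/141424582770901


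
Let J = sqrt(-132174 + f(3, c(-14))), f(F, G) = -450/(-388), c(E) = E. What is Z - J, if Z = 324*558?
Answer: 180792 - 3*I*sqrt(552717446)/194 ≈ 1.8079e+5 - 363.56*I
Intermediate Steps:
f(F, G) = 225/194 (f(F, G) = -450*(-1/388) = 225/194)
Z = 180792
J = 3*I*sqrt(552717446)/194 (J = sqrt(-132174 + 225/194) = sqrt(-25641531/194) = 3*I*sqrt(552717446)/194 ≈ 363.56*I)
Z - J = 180792 - 3*I*sqrt(552717446)/194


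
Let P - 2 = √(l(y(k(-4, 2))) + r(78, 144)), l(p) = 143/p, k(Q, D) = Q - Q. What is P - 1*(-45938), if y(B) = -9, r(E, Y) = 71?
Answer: 45940 + 4*√31/3 ≈ 45947.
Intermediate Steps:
k(Q, D) = 0
P = 2 + 4*√31/3 (P = 2 + √(143/(-9) + 71) = 2 + √(143*(-⅑) + 71) = 2 + √(-143/9 + 71) = 2 + √(496/9) = 2 + 4*√31/3 ≈ 9.4237)
P - 1*(-45938) = (2 + 4*√31/3) - 1*(-45938) = (2 + 4*√31/3) + 45938 = 45940 + 4*√31/3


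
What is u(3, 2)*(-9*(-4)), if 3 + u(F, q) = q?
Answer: -36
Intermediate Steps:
u(F, q) = -3 + q
u(3, 2)*(-9*(-4)) = (-3 + 2)*(-9*(-4)) = -1*36 = -36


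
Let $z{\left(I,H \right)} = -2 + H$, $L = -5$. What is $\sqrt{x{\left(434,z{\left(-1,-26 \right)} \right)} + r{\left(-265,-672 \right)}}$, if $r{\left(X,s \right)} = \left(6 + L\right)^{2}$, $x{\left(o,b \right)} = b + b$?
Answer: $i \sqrt{55} \approx 7.4162 i$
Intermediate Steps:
$x{\left(o,b \right)} = 2 b$
$r{\left(X,s \right)} = 1$ ($r{\left(X,s \right)} = \left(6 - 5\right)^{2} = 1^{2} = 1$)
$\sqrt{x{\left(434,z{\left(-1,-26 \right)} \right)} + r{\left(-265,-672 \right)}} = \sqrt{2 \left(-2 - 26\right) + 1} = \sqrt{2 \left(-28\right) + 1} = \sqrt{-56 + 1} = \sqrt{-55} = i \sqrt{55}$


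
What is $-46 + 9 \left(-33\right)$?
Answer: $-343$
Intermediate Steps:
$-46 + 9 \left(-33\right) = -46 - 297 = -343$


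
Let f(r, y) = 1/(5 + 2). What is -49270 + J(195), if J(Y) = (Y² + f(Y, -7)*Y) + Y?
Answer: -77155/7 ≈ -11022.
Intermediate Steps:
f(r, y) = ⅐ (f(r, y) = 1/7 = ⅐)
J(Y) = Y² + 8*Y/7 (J(Y) = (Y² + Y/7) + Y = Y² + 8*Y/7)
-49270 + J(195) = -49270 + (⅐)*195*(8 + 7*195) = -49270 + (⅐)*195*(8 + 1365) = -49270 + (⅐)*195*1373 = -49270 + 267735/7 = -77155/7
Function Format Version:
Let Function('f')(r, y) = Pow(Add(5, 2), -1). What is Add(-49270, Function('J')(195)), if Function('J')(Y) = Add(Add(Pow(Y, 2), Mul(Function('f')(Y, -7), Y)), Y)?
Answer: Rational(-77155, 7) ≈ -11022.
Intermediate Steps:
Function('f')(r, y) = Rational(1, 7) (Function('f')(r, y) = Pow(7, -1) = Rational(1, 7))
Function('J')(Y) = Add(Pow(Y, 2), Mul(Rational(8, 7), Y)) (Function('J')(Y) = Add(Add(Pow(Y, 2), Mul(Rational(1, 7), Y)), Y) = Add(Pow(Y, 2), Mul(Rational(8, 7), Y)))
Add(-49270, Function('J')(195)) = Add(-49270, Mul(Rational(1, 7), 195, Add(8, Mul(7, 195)))) = Add(-49270, Mul(Rational(1, 7), 195, Add(8, 1365))) = Add(-49270, Mul(Rational(1, 7), 195, 1373)) = Add(-49270, Rational(267735, 7)) = Rational(-77155, 7)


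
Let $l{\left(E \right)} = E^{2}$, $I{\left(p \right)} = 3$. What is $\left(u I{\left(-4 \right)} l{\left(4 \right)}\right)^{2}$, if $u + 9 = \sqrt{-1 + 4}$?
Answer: $193536 - 41472 \sqrt{3} \approx 1.217 \cdot 10^{5}$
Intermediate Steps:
$u = -9 + \sqrt{3}$ ($u = -9 + \sqrt{-1 + 4} = -9 + \sqrt{3} \approx -7.268$)
$\left(u I{\left(-4 \right)} l{\left(4 \right)}\right)^{2} = \left(\left(-9 + \sqrt{3}\right) 3 \cdot 4^{2}\right)^{2} = \left(\left(-27 + 3 \sqrt{3}\right) 16\right)^{2} = \left(-432 + 48 \sqrt{3}\right)^{2}$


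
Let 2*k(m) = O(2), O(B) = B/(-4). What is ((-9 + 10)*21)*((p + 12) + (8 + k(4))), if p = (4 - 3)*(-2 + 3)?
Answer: 1743/4 ≈ 435.75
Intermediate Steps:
O(B) = -B/4 (O(B) = B*(-¼) = -B/4)
k(m) = -¼ (k(m) = (-¼*2)/2 = (½)*(-½) = -¼)
p = 1 (p = 1*1 = 1)
((-9 + 10)*21)*((p + 12) + (8 + k(4))) = ((-9 + 10)*21)*((1 + 12) + (8 - ¼)) = (1*21)*(13 + 31/4) = 21*(83/4) = 1743/4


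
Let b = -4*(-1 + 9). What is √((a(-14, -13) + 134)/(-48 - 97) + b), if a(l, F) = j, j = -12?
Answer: I*√690490/145 ≈ 5.7307*I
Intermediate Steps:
a(l, F) = -12
b = -32 (b = -4*8 = -32)
√((a(-14, -13) + 134)/(-48 - 97) + b) = √((-12 + 134)/(-48 - 97) - 32) = √(122/(-145) - 32) = √(122*(-1/145) - 32) = √(-122/145 - 32) = √(-4762/145) = I*√690490/145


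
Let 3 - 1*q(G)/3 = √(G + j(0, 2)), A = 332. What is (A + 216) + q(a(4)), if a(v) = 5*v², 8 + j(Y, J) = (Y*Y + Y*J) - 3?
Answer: 557 - 3*√69 ≈ 532.08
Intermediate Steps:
j(Y, J) = -11 + Y² + J*Y (j(Y, J) = -8 + ((Y*Y + Y*J) - 3) = -8 + ((Y² + J*Y) - 3) = -8 + (-3 + Y² + J*Y) = -11 + Y² + J*Y)
q(G) = 9 - 3*√(-11 + G) (q(G) = 9 - 3*√(G + (-11 + 0² + 2*0)) = 9 - 3*√(G + (-11 + 0 + 0)) = 9 - 3*√(G - 11) = 9 - 3*√(-11 + G))
(A + 216) + q(a(4)) = (332 + 216) + (9 - 3*√(-11 + 5*4²)) = 548 + (9 - 3*√(-11 + 5*16)) = 548 + (9 - 3*√(-11 + 80)) = 548 + (9 - 3*√69) = 557 - 3*√69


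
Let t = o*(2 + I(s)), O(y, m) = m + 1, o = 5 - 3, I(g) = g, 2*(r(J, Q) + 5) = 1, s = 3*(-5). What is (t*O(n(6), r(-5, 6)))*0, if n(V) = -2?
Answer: 0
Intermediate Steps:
s = -15
r(J, Q) = -9/2 (r(J, Q) = -5 + (1/2)*1 = -5 + 1/2 = -9/2)
o = 2
O(y, m) = 1 + m
t = -26 (t = 2*(2 - 15) = 2*(-13) = -26)
(t*O(n(6), r(-5, 6)))*0 = -26*(1 - 9/2)*0 = -26*(-7/2)*0 = 91*0 = 0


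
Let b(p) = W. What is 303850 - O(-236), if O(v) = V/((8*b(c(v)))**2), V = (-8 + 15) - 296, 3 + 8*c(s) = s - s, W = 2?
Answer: 77785889/256 ≈ 3.0385e+5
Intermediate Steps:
c(s) = -3/8 (c(s) = -3/8 + (s - s)/8 = -3/8 + (1/8)*0 = -3/8 + 0 = -3/8)
b(p) = 2
V = -289 (V = 7 - 296 = -289)
O(v) = -289/256 (O(v) = -289/((8*2)**2) = -289/(16**2) = -289/256)
303850 - O(-236) = 303850 - 1*(-289/256) = 303850 + 289/256 = 77785889/256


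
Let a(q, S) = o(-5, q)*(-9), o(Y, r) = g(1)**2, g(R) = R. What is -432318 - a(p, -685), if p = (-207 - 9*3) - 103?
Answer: -432309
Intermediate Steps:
o(Y, r) = 1 (o(Y, r) = 1**2 = 1)
p = -337 (p = (-207 - 27) - 103 = -234 - 103 = -337)
a(q, S) = -9 (a(q, S) = 1*(-9) = -9)
-432318 - a(p, -685) = -432318 - 1*(-9) = -432318 + 9 = -432309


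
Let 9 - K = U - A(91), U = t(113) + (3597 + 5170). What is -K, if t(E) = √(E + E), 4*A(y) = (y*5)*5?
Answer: 32757/4 + √226 ≈ 8204.3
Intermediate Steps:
A(y) = 25*y/4 (A(y) = ((y*5)*5)/4 = ((5*y)*5)/4 = (25*y)/4 = 25*y/4)
t(E) = √2*√E (t(E) = √(2*E) = √2*√E)
U = 8767 + √226 (U = √2*√113 + (3597 + 5170) = √226 + 8767 = 8767 + √226 ≈ 8782.0)
K = -32757/4 - √226 (K = 9 - ((8767 + √226) - 25*91/4) = 9 - ((8767 + √226) - 1*2275/4) = 9 - ((8767 + √226) - 2275/4) = 9 - (32793/4 + √226) = 9 + (-32793/4 - √226) = -32757/4 - √226 ≈ -8204.3)
-K = -(-32757/4 - √226) = 32757/4 + √226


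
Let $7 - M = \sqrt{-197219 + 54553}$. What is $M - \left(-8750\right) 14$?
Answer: $122507 - i \sqrt{142666} \approx 1.2251 \cdot 10^{5} - 377.71 i$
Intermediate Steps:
$M = 7 - i \sqrt{142666}$ ($M = 7 - \sqrt{-197219 + 54553} = 7 - \sqrt{-142666} = 7 - i \sqrt{142666} \approx 7.0 - 377.71 i$)
$M - \left(-8750\right) 14 = \left(7 - i \sqrt{142666}\right) - \left(-8750\right) 14 = \left(7 - i \sqrt{142666}\right) - -122500 = \left(7 - i \sqrt{142666}\right) + 122500 = 122507 - i \sqrt{142666}$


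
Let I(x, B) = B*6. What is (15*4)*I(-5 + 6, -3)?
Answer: -1080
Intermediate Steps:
I(x, B) = 6*B
(15*4)*I(-5 + 6, -3) = (15*4)*(6*(-3)) = 60*(-18) = -1080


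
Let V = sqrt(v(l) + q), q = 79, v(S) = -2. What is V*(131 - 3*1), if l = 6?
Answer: 128*sqrt(77) ≈ 1123.2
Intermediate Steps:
V = sqrt(77) (V = sqrt(-2 + 79) = sqrt(77) ≈ 8.7750)
V*(131 - 3*1) = sqrt(77)*(131 - 3*1) = sqrt(77)*(131 - 3) = sqrt(77)*128 = 128*sqrt(77)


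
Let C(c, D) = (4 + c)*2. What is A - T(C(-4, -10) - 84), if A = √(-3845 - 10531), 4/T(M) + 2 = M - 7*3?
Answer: 4/107 + 2*I*√3594 ≈ 0.037383 + 119.9*I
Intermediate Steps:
C(c, D) = 8 + 2*c
T(M) = 4/(-23 + M) (T(M) = 4/(-2 + (M - 7*3)) = 4/(-2 + (M - 21)) = 4/(-2 + (-21 + M)) = 4/(-23 + M))
A = 2*I*√3594 (A = √(-14376) = 2*I*√3594 ≈ 119.9*I)
A - T(C(-4, -10) - 84) = 2*I*√3594 - 4/(-23 + ((8 + 2*(-4)) - 84)) = 2*I*√3594 - 4/(-23 + ((8 - 8) - 84)) = 2*I*√3594 - 4/(-23 + (0 - 84)) = 2*I*√3594 - 4/(-23 - 84) = 2*I*√3594 - 4/(-107) = 2*I*√3594 - 4*(-1)/107 = 2*I*√3594 - 1*(-4/107) = 2*I*√3594 + 4/107 = 4/107 + 2*I*√3594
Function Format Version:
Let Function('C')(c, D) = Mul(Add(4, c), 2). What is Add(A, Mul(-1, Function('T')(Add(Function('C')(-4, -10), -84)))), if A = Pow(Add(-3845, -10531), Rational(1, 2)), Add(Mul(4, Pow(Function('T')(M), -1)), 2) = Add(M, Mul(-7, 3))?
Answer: Add(Rational(4, 107), Mul(2, I, Pow(3594, Rational(1, 2)))) ≈ Add(0.037383, Mul(119.90, I))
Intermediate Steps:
Function('C')(c, D) = Add(8, Mul(2, c))
Function('T')(M) = Mul(4, Pow(Add(-23, M), -1)) (Function('T')(M) = Mul(4, Pow(Add(-2, Add(M, Mul(-7, 3))), -1)) = Mul(4, Pow(Add(-2, Add(M, -21)), -1)) = Mul(4, Pow(Add(-2, Add(-21, M)), -1)) = Mul(4, Pow(Add(-23, M), -1)))
A = Mul(2, I, Pow(3594, Rational(1, 2))) (A = Pow(-14376, Rational(1, 2)) = Mul(2, I, Pow(3594, Rational(1, 2))) ≈ Mul(119.90, I))
Add(A, Mul(-1, Function('T')(Add(Function('C')(-4, -10), -84)))) = Add(Mul(2, I, Pow(3594, Rational(1, 2))), Mul(-1, Mul(4, Pow(Add(-23, Add(Add(8, Mul(2, -4)), -84)), -1)))) = Add(Mul(2, I, Pow(3594, Rational(1, 2))), Mul(-1, Mul(4, Pow(Add(-23, Add(Add(8, -8), -84)), -1)))) = Add(Mul(2, I, Pow(3594, Rational(1, 2))), Mul(-1, Mul(4, Pow(Add(-23, Add(0, -84)), -1)))) = Add(Mul(2, I, Pow(3594, Rational(1, 2))), Mul(-1, Mul(4, Pow(Add(-23, -84), -1)))) = Add(Mul(2, I, Pow(3594, Rational(1, 2))), Mul(-1, Mul(4, Pow(-107, -1)))) = Add(Mul(2, I, Pow(3594, Rational(1, 2))), Mul(-1, Mul(4, Rational(-1, 107)))) = Add(Mul(2, I, Pow(3594, Rational(1, 2))), Mul(-1, Rational(-4, 107))) = Add(Mul(2, I, Pow(3594, Rational(1, 2))), Rational(4, 107)) = Add(Rational(4, 107), Mul(2, I, Pow(3594, Rational(1, 2))))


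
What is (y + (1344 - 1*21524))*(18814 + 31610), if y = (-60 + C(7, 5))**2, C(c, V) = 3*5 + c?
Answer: -944744064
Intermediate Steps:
C(c, V) = 15 + c
y = 1444 (y = (-60 + (15 + 7))**2 = (-60 + 22)**2 = (-38)**2 = 1444)
(y + (1344 - 1*21524))*(18814 + 31610) = (1444 + (1344 - 1*21524))*(18814 + 31610) = (1444 + (1344 - 21524))*50424 = (1444 - 20180)*50424 = -18736*50424 = -944744064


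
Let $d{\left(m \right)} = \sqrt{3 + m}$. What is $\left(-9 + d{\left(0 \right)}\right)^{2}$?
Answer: $\left(9 - \sqrt{3}\right)^{2} \approx 52.823$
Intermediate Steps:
$\left(-9 + d{\left(0 \right)}\right)^{2} = \left(-9 + \sqrt{3 + 0}\right)^{2} = \left(-9 + \sqrt{3}\right)^{2}$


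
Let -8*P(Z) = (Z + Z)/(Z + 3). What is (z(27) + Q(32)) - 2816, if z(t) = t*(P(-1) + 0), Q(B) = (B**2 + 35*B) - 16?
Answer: -5477/8 ≈ -684.63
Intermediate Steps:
P(Z) = -Z/(4*(3 + Z)) (P(Z) = -(Z + Z)/(8*(Z + 3)) = -2*Z/(8*(3 + Z)) = -Z/(4*(3 + Z)))
Q(B) = -16 + B**2 + 35*B
z(t) = t/8 (z(t) = t*(-1*(-1)/(12 + 4*(-1)) + 0) = t*(-1*(-1)/(12 - 4) + 0) = t*(-1*(-1)/8 + 0) = t*(-1*(-1)*1/8 + 0) = t*(1/8 + 0) = t*(1/8) = t/8)
(z(27) + Q(32)) - 2816 = ((1/8)*27 + (-16 + 32**2 + 35*32)) - 2816 = (27/8 + (-16 + 1024 + 1120)) - 2816 = (27/8 + 2128) - 2816 = 17051/8 - 2816 = -5477/8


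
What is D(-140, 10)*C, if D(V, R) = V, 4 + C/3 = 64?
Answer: -25200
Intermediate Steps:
C = 180 (C = -12 + 3*64 = -12 + 192 = 180)
D(-140, 10)*C = -140*180 = -25200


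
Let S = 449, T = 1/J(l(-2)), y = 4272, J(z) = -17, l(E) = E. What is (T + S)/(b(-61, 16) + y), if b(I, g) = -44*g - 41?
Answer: 7632/59959 ≈ 0.12729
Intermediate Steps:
b(I, g) = -41 - 44*g
T = -1/17 (T = 1/(-17) = -1/17 ≈ -0.058824)
(T + S)/(b(-61, 16) + y) = (-1/17 + 449)/((-41 - 44*16) + 4272) = 7632/(17*((-41 - 704) + 4272)) = 7632/(17*(-745 + 4272)) = (7632/17)/3527 = (7632/17)*(1/3527) = 7632/59959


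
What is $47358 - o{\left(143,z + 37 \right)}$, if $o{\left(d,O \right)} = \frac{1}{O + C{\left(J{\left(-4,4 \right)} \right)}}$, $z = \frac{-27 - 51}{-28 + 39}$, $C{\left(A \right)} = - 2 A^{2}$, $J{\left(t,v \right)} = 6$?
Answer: $\frac{21926765}{463} \approx 47358.0$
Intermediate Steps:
$z = - \frac{78}{11} \approx -7.0909$
$o{\left(d,O \right)} = \frac{1}{-72 + O}$ ($o{\left(d,O \right)} = \frac{1}{O - 2 \cdot 6^{2}} = \frac{1}{O - 72} = \frac{1}{-72 + O}$)
$47358 - o{\left(143,z + 37 \right)} = 47358 - \frac{1}{-72 + \left(- \frac{78}{11} + 37\right)} = 47358 - \frac{1}{-72 + \frac{329}{11}} = 47358 - \frac{1}{- \frac{463}{11}} = 47358 - - \frac{11}{463} = 47358 + \frac{11}{463} = \frac{21926765}{463}$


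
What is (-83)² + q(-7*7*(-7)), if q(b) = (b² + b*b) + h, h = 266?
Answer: 242453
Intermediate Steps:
q(b) = 266 + 2*b² (q(b) = (b² + b*b) + 266 = (b² + b²) + 266 = 2*b² + 266 = 266 + 2*b²)
(-83)² + q(-7*7*(-7)) = (-83)² + (266 + 2*(-7*7*(-7))²) = 6889 + (266 + 2*(-49*(-7))²) = 6889 + (266 + 2*343²) = 6889 + (266 + 2*117649) = 6889 + (266 + 235298) = 6889 + 235564 = 242453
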